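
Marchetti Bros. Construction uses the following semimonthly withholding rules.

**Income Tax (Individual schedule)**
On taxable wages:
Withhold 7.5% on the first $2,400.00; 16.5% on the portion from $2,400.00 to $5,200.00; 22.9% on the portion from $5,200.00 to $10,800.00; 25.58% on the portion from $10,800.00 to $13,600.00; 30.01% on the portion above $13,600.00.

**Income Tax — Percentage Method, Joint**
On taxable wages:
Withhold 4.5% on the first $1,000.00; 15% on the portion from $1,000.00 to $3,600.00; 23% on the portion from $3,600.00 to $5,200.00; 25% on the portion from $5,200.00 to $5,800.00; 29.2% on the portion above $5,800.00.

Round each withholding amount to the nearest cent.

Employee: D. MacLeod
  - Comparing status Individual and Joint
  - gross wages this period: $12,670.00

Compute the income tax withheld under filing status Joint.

Income Tax (Joint): taxable = $12,670.00
  $953.00 + 29.2% × ($12,670.00 − $5,800.00) = $953.00 + 29.2% × $6,870.00 = $2,959.04

$2,959.04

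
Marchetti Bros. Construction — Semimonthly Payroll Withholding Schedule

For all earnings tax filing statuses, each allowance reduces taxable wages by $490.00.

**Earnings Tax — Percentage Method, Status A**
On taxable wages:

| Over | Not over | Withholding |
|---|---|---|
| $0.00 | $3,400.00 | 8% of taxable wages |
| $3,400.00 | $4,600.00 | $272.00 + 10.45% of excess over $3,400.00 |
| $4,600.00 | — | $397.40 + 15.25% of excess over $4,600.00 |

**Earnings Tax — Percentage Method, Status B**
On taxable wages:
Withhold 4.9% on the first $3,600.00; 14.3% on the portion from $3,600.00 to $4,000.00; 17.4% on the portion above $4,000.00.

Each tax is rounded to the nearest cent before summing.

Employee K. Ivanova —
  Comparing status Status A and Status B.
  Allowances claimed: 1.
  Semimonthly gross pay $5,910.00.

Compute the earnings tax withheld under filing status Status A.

Earnings Tax (Status A): taxable = $5,910.00 − 1×$490.00 = $5,420.00
  $397.40 + 15.25% × ($5,420.00 − $4,600.00) = $397.40 + 15.25% × $820.00 = $522.45

$522.45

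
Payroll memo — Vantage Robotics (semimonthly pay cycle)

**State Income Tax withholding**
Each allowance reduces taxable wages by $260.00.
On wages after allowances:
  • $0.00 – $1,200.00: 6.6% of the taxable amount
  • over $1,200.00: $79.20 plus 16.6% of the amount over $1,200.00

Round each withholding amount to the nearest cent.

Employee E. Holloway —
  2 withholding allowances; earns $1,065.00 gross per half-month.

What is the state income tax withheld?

State Income Tax: taxable = $1,065.00 − 2×$260.00 = $545.00
  6.6% × $545.00 = $35.97

$35.97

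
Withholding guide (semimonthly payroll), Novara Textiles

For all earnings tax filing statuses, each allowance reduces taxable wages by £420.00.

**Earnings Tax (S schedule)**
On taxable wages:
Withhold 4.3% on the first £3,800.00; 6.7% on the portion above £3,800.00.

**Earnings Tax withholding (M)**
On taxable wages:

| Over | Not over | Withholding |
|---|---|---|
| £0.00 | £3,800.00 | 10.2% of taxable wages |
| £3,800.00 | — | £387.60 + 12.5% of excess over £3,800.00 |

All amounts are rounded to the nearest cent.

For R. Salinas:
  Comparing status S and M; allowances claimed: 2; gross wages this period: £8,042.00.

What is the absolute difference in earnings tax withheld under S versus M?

Earnings Tax (S): taxable = £8,042.00 − 2×£420.00 = £7,202.00
  £163.40 + 6.7% × (£7,202.00 − £3,800.00) = £163.40 + 6.7% × £3,402.00 = £391.33
Earnings Tax (M): taxable = £8,042.00 − 2×£420.00 = £7,202.00
  £387.60 + 12.5% × (£7,202.00 − £3,800.00) = £387.60 + 12.5% × £3,402.00 = £812.85
Difference: |£391.33 − £812.85| = £421.52 (higher under M)

£421.52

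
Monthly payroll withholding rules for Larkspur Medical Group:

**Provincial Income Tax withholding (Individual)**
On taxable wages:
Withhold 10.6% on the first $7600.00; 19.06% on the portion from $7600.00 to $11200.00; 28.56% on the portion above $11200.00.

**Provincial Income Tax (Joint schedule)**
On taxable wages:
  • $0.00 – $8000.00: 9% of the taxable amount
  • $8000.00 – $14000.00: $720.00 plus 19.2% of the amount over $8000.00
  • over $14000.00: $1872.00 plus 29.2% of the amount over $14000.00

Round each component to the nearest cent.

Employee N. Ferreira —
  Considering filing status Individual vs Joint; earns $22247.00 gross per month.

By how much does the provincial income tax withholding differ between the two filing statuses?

Provincial Income Tax (Individual): taxable = $22247.00
  $1491.76 + 28.56% × ($22247.00 − $11200.00) = $1491.76 + 28.56% × $11047.00 = $4646.78
Provincial Income Tax (Joint): taxable = $22247.00
  $1872.00 + 29.2% × ($22247.00 − $14000.00) = $1872.00 + 29.2% × $8247.00 = $4280.12
Difference: |$4646.78 − $4280.12| = $366.66 (higher under Individual)

$366.66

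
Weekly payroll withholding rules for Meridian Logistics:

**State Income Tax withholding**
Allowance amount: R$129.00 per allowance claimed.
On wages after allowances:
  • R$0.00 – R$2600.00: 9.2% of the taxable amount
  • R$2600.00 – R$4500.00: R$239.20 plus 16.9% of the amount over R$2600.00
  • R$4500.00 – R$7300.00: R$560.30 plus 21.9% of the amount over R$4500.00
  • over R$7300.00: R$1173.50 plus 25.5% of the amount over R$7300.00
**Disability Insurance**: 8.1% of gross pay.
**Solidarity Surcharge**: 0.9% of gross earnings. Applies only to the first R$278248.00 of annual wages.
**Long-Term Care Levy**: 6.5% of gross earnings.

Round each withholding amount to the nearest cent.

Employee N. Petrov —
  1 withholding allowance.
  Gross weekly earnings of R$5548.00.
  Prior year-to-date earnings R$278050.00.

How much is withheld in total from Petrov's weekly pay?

State Income Tax: taxable = R$5548.00 − 1×R$129.00 = R$5419.00
  R$560.30 + 21.9% × (R$5419.00 − R$4500.00) = R$560.30 + 21.9% × R$919.00 = R$761.56
Disability Insurance: 8.1% × R$5548.00 = R$449.39
Solidarity Surcharge: cap R$278248.00 − YTD R$278050.00 = R$198.00 subject; 0.9% × R$198.00 = R$1.78
Long-Term Care Levy: 6.5% × R$5548.00 = R$360.62
Total: R$761.56 + R$449.39 + R$1.78 + R$360.62 = R$1573.35

R$1573.35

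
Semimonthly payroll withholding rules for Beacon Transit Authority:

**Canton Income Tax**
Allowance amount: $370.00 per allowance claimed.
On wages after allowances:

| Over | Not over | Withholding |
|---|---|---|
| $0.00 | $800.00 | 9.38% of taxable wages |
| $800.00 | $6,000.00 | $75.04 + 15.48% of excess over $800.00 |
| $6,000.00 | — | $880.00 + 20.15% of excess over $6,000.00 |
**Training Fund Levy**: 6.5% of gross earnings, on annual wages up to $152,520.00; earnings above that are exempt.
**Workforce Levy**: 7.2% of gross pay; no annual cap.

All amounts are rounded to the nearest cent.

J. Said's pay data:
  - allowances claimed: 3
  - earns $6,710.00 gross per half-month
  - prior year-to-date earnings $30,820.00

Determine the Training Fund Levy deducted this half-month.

$436.15

Training Fund Levy: 6.5% × $6,710.00 = $436.15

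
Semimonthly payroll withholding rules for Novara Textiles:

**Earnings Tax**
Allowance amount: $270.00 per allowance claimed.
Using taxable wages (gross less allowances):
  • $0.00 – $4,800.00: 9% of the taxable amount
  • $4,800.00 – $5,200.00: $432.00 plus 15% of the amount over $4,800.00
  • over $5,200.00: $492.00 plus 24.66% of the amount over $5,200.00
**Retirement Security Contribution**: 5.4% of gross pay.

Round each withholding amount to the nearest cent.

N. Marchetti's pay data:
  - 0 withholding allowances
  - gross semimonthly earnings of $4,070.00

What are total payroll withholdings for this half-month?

$586.08

Earnings Tax: taxable = $4,070.00
  9% × $4,070.00 = $366.30
Retirement Security Contribution: 5.4% × $4,070.00 = $219.78
Total: $366.30 + $219.78 = $586.08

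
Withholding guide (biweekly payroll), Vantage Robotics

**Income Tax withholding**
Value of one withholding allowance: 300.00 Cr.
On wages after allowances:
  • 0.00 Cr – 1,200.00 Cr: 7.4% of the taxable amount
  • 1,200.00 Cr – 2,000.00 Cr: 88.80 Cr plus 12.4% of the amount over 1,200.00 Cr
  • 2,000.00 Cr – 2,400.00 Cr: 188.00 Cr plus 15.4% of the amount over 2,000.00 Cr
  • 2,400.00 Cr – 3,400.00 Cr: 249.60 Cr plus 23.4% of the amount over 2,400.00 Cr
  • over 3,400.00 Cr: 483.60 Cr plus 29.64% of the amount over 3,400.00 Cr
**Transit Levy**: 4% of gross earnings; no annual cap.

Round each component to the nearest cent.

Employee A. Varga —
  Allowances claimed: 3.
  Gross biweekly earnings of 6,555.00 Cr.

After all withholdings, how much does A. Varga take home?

Income Tax: taxable = 6,555.00 Cr − 3×300.00 Cr = 5,655.00 Cr
  483.60 Cr + 29.64% × (5,655.00 Cr − 3,400.00 Cr) = 483.60 Cr + 29.64% × 2,255.00 Cr = 1,151.98 Cr
Transit Levy: 4% × 6,555.00 Cr = 262.20 Cr
Total withheld: 1,151.98 Cr + 262.20 Cr = 1,414.18 Cr
Net pay: 6,555.00 Cr − 1,414.18 Cr = 5,140.82 Cr

5,140.82 Cr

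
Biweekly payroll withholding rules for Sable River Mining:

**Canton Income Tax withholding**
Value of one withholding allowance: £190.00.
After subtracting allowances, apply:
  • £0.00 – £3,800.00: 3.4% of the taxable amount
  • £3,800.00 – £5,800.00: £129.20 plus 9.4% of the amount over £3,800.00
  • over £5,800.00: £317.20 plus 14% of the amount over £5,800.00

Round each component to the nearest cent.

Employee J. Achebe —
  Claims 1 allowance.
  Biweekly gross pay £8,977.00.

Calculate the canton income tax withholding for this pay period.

£735.38

Canton Income Tax: taxable = £8,977.00 − 1×£190.00 = £8,787.00
  £317.20 + 14% × (£8,787.00 − £5,800.00) = £317.20 + 14% × £2,987.00 = £735.38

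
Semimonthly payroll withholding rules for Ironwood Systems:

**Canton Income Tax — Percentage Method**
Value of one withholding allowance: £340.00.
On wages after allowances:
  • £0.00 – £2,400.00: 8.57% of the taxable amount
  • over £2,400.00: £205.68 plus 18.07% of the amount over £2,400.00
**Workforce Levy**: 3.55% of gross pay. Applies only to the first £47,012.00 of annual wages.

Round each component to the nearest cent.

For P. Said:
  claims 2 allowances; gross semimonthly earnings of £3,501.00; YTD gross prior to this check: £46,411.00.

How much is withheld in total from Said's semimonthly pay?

£303.09

Canton Income Tax: taxable = £3,501.00 − 2×£340.00 = £2,821.00
  £205.68 + 18.07% × (£2,821.00 − £2,400.00) = £205.68 + 18.07% × £421.00 = £281.75
Workforce Levy: cap £47,012.00 − YTD £46,411.00 = £601.00 subject; 3.55% × £601.00 = £21.34
Total: £281.75 + £21.34 = £303.09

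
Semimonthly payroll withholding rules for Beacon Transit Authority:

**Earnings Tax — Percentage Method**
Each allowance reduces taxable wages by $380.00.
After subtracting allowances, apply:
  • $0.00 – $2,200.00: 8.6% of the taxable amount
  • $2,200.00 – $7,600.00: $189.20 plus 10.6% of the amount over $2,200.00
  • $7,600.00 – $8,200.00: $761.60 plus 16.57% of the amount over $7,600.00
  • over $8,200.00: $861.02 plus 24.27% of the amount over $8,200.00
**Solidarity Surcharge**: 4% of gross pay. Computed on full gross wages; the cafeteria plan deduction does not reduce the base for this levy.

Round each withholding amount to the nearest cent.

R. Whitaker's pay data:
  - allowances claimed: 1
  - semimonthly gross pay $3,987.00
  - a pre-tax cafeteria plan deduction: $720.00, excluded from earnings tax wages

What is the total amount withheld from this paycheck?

Earnings Tax: taxable = $3,987.00 − $720.00 − 1×$380.00 = $2,887.00
  $189.20 + 10.6% × ($2,887.00 − $2,200.00) = $189.20 + 10.6% × $687.00 = $262.02
Solidarity Surcharge: 4% × $3,987.00 = $159.48
Total: $262.02 + $159.48 = $421.50

$421.50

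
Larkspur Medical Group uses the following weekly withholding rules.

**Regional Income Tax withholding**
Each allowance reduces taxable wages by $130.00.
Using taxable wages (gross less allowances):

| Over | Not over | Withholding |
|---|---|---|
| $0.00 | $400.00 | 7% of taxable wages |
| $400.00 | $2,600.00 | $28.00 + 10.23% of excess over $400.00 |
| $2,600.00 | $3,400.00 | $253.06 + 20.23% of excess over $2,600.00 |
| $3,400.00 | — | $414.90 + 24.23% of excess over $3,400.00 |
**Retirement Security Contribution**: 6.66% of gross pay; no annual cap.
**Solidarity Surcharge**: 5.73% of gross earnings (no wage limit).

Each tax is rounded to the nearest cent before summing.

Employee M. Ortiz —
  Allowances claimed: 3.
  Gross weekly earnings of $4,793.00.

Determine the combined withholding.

$1,251.78

Regional Income Tax: taxable = $4,793.00 − 3×$130.00 = $4,403.00
  $414.90 + 24.23% × ($4,403.00 − $3,400.00) = $414.90 + 24.23% × $1,003.00 = $657.93
Retirement Security Contribution: 6.66% × $4,793.00 = $319.21
Solidarity Surcharge: 5.73% × $4,793.00 = $274.64
Total: $657.93 + $319.21 + $274.64 = $1,251.78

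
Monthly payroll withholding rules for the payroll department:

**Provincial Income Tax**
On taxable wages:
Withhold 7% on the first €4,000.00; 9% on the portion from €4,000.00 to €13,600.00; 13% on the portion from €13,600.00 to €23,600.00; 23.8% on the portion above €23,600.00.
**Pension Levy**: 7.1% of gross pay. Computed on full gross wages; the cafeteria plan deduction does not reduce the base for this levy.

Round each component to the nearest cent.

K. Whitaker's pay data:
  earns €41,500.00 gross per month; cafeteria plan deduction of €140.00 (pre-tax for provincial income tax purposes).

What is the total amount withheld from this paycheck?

Provincial Income Tax: taxable = €41,500.00 − €140.00 = €41,360.00
  €2,444.00 + 23.8% × (€41,360.00 − €23,600.00) = €2,444.00 + 23.8% × €17,760.00 = €6,670.88
Pension Levy: 7.1% × €41,500.00 = €2,946.50
Total: €6,670.88 + €2,946.50 = €9,617.38

€9,617.38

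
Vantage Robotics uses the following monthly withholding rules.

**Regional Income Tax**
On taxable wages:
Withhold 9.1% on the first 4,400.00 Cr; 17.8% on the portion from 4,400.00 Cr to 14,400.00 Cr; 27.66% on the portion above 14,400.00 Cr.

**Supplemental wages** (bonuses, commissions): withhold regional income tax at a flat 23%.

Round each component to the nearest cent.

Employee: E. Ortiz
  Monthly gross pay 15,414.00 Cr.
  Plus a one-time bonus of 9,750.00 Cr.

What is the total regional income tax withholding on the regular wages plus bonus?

4,703.37 Cr

Regional Income Tax: taxable = 15,414.00 Cr
  2,180.40 Cr + 27.66% × (15,414.00 Cr − 14,400.00 Cr) = 2,180.40 Cr + 27.66% × 1,014.00 Cr = 2,460.87 Cr
Supplemental (23% flat on bonus): 23% × 9,750.00 Cr = 2,242.50 Cr
Total regional income tax: 2,460.87 Cr + 2,242.50 Cr = 4,703.37 Cr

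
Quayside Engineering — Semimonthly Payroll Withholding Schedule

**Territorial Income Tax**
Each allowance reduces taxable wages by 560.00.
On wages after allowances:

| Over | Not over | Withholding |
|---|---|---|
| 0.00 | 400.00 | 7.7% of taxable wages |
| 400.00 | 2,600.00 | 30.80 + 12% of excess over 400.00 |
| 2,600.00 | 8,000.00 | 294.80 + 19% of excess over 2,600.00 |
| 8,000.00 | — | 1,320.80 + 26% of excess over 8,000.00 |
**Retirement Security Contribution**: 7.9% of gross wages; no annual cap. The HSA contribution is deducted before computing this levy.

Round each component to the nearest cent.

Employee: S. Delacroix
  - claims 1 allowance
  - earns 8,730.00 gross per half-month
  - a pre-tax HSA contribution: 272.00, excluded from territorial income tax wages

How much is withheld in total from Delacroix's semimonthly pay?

1,969.60

Territorial Income Tax: taxable = 8,730.00 − 272.00 − 1×560.00 = 7,898.00
  294.80 + 19% × (7,898.00 − 2,600.00) = 294.80 + 19% × 5,298.00 = 1,301.42
Retirement Security Contribution: 7.9% × 8,458.00 = 668.18
Total: 1,301.42 + 668.18 = 1,969.60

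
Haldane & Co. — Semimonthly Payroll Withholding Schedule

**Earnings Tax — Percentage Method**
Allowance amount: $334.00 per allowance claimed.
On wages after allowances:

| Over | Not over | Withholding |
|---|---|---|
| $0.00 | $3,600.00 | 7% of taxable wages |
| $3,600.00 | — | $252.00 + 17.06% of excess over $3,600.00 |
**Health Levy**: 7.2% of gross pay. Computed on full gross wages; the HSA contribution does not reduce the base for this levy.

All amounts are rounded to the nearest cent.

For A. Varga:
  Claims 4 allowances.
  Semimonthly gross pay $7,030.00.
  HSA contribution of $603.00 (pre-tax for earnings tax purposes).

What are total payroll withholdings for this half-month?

Earnings Tax: taxable = $7,030.00 − $603.00 − 4×$334.00 = $5,091.00
  $252.00 + 17.06% × ($5,091.00 − $3,600.00) = $252.00 + 17.06% × $1,491.00 = $506.36
Health Levy: 7.2% × $7,030.00 = $506.16
Total: $506.36 + $506.16 = $1,012.52

$1,012.52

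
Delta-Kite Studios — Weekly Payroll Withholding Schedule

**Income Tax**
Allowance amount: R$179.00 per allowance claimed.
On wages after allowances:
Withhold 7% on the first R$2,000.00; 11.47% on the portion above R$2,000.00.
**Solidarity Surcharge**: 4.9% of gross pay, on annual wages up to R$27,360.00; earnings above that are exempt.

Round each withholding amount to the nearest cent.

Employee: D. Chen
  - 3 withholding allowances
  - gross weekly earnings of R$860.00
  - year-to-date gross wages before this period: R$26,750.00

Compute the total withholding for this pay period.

Income Tax: taxable = R$860.00 − 3×R$179.00 = R$323.00
  7% × R$323.00 = R$22.61
Solidarity Surcharge: cap R$27,360.00 − YTD R$26,750.00 = R$610.00 subject; 4.9% × R$610.00 = R$29.89
Total: R$22.61 + R$29.89 = R$52.50

R$52.50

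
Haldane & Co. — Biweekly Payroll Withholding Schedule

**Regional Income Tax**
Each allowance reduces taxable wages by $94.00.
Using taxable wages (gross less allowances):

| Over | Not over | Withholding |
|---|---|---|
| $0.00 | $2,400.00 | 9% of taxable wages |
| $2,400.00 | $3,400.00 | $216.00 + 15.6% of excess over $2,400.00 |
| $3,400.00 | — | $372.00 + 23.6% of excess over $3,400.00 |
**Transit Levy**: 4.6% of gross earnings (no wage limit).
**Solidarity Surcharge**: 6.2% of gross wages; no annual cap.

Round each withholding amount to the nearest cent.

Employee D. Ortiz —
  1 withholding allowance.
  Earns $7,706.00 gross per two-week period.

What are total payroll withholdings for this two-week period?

Regional Income Tax: taxable = $7,706.00 − 1×$94.00 = $7,612.00
  $372.00 + 23.6% × ($7,612.00 − $3,400.00) = $372.00 + 23.6% × $4,212.00 = $1,366.03
Transit Levy: 4.6% × $7,706.00 = $354.48
Solidarity Surcharge: 6.2% × $7,706.00 = $477.77
Total: $1,366.03 + $354.48 + $477.77 = $2,198.28

$2,198.28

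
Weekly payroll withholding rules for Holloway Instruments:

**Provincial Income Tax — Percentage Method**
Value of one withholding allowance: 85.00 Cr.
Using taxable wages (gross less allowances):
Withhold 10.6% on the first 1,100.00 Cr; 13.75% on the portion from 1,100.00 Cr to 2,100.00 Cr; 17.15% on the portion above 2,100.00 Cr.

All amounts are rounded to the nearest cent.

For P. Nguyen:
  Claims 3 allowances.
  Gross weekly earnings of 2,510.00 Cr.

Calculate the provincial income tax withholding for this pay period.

Provincial Income Tax: taxable = 2,510.00 Cr − 3×85.00 Cr = 2,255.00 Cr
  254.10 Cr + 17.15% × (2,255.00 Cr − 2,100.00 Cr) = 254.10 Cr + 17.15% × 155.00 Cr = 280.68 Cr

280.68 Cr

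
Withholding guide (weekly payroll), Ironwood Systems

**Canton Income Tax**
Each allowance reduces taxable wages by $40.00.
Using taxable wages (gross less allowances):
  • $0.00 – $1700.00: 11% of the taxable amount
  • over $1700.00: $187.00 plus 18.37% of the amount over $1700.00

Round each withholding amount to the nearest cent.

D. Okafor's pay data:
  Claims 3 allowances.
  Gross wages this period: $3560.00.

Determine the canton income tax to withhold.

$506.64

Canton Income Tax: taxable = $3560.00 − 3×$40.00 = $3440.00
  $187.00 + 18.37% × ($3440.00 − $1700.00) = $187.00 + 18.37% × $1740.00 = $506.64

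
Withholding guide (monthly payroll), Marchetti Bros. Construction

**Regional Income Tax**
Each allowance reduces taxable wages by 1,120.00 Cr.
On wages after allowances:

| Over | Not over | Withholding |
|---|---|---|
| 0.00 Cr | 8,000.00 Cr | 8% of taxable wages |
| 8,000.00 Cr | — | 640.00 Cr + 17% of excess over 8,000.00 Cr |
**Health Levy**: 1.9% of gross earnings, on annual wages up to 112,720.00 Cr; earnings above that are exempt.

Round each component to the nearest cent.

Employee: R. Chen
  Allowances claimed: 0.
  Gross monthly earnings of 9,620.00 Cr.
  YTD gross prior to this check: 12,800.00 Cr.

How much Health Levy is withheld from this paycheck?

Health Levy: 1.9% × 9,620.00 Cr = 182.78 Cr

182.78 Cr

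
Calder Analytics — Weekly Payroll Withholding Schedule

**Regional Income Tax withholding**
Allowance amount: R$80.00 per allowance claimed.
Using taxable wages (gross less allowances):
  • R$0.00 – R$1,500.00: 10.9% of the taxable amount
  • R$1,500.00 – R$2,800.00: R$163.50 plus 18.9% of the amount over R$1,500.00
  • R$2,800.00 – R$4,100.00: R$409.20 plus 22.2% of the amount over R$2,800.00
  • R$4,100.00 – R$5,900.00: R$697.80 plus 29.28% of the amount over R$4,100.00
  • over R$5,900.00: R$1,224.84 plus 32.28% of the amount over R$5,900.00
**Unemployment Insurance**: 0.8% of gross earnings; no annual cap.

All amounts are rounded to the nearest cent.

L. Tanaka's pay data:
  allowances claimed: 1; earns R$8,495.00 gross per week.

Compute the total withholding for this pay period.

R$2,104.64

Regional Income Tax: taxable = R$8,495.00 − 1×R$80.00 = R$8,415.00
  R$1,224.84 + 32.28% × (R$8,415.00 − R$5,900.00) = R$1,224.84 + 32.28% × R$2,515.00 = R$2,036.68
Unemployment Insurance: 0.8% × R$8,495.00 = R$67.96
Total: R$2,036.68 + R$67.96 = R$2,104.64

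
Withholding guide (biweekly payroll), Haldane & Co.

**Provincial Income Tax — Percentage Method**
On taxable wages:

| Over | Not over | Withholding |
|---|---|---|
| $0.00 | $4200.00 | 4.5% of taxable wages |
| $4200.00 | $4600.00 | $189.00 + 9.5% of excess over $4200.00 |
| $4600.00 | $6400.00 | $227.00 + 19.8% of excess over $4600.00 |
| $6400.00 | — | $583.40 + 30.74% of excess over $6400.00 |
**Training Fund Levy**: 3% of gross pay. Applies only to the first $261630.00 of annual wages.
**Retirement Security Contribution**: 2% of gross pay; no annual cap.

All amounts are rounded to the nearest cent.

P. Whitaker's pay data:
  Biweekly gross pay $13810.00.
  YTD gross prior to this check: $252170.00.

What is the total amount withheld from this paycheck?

$3421.23

Provincial Income Tax: taxable = $13810.00
  $583.40 + 30.74% × ($13810.00 − $6400.00) = $583.40 + 30.74% × $7410.00 = $2861.23
Training Fund Levy: cap $261630.00 − YTD $252170.00 = $9460.00 subject; 3% × $9460.00 = $283.80
Retirement Security Contribution: 2% × $13810.00 = $276.20
Total: $2861.23 + $283.80 + $276.20 = $3421.23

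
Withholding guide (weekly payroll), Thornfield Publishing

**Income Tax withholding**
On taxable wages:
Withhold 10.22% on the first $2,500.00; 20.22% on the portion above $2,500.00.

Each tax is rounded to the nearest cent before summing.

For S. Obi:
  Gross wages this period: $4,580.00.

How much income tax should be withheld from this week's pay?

$676.08

Income Tax: taxable = $4,580.00
  $255.50 + 20.22% × ($4,580.00 − $2,500.00) = $255.50 + 20.22% × $2,080.00 = $676.08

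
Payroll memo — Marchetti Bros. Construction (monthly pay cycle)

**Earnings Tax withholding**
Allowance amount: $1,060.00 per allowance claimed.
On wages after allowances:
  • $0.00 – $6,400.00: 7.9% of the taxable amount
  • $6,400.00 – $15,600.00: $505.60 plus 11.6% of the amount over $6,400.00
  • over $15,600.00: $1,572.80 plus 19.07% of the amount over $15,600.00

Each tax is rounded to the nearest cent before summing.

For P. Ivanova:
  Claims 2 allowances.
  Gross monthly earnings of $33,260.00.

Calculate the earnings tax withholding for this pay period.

$4,536.28

Earnings Tax: taxable = $33,260.00 − 2×$1,060.00 = $31,140.00
  $1,572.80 + 19.07% × ($31,140.00 − $15,600.00) = $1,572.80 + 19.07% × $15,540.00 = $4,536.28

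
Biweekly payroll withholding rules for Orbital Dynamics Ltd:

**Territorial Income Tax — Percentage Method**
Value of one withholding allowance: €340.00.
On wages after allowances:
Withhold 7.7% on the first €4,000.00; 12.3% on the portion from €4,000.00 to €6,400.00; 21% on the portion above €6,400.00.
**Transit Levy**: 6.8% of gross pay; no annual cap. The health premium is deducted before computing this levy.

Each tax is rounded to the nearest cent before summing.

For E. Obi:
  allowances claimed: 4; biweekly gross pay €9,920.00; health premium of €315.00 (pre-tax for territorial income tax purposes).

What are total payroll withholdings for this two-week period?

€1,643.79

Territorial Income Tax: taxable = €9,920.00 − €315.00 − 4×€340.00 = €8,245.00
  €603.20 + 21% × (€8,245.00 − €6,400.00) = €603.20 + 21% × €1,845.00 = €990.65
Transit Levy: 6.8% × €9,605.00 = €653.14
Total: €990.65 + €653.14 = €1,643.79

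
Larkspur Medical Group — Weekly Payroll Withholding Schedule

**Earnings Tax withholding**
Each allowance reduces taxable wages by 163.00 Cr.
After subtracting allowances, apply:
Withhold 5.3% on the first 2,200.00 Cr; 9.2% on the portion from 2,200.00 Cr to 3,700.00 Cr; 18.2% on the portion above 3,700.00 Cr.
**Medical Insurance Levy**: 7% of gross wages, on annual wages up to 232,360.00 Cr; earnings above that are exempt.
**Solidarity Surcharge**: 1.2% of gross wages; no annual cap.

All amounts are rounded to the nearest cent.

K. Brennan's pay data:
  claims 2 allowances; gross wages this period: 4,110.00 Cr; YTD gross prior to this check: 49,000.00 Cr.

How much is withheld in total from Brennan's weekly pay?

Earnings Tax: taxable = 4,110.00 Cr − 2×163.00 Cr = 3,784.00 Cr
  254.60 Cr + 18.2% × (3,784.00 Cr − 3,700.00 Cr) = 254.60 Cr + 18.2% × 84.00 Cr = 269.89 Cr
Medical Insurance Levy: 7% × 4,110.00 Cr = 287.70 Cr
Solidarity Surcharge: 1.2% × 4,110.00 Cr = 49.32 Cr
Total: 269.89 Cr + 287.70 Cr + 49.32 Cr = 606.91 Cr

606.91 Cr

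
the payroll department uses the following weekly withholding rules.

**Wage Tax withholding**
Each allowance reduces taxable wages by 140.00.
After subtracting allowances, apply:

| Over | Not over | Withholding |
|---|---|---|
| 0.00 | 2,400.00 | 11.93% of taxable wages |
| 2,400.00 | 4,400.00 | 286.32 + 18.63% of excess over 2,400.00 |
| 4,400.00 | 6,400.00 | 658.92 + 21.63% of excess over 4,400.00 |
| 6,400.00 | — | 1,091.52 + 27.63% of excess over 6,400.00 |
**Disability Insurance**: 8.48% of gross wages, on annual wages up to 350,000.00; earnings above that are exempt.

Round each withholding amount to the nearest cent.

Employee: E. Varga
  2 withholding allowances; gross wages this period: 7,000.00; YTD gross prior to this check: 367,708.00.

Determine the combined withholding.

1,179.94

Wage Tax: taxable = 7,000.00 − 2×140.00 = 6,720.00
  1,091.52 + 27.63% × (6,720.00 − 6,400.00) = 1,091.52 + 27.63% × 320.00 = 1,179.94
Disability Insurance: YTD 367,708.00 ≥ cap 350,000.00 → 0.00
Total: 1,179.94 + 0.00 = 1,179.94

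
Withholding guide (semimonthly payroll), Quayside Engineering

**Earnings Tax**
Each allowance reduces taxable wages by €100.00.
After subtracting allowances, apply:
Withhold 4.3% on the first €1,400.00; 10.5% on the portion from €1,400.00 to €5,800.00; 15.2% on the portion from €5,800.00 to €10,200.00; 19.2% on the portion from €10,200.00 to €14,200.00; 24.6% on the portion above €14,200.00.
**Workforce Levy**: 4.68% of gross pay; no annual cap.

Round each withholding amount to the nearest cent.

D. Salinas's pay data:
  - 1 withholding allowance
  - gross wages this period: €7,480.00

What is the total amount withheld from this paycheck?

€1,112.42

Earnings Tax: taxable = €7,480.00 − 1×€100.00 = €7,380.00
  €522.20 + 15.2% × (€7,380.00 − €5,800.00) = €522.20 + 15.2% × €1,580.00 = €762.36
Workforce Levy: 4.68% × €7,480.00 = €350.06
Total: €762.36 + €350.06 = €1,112.42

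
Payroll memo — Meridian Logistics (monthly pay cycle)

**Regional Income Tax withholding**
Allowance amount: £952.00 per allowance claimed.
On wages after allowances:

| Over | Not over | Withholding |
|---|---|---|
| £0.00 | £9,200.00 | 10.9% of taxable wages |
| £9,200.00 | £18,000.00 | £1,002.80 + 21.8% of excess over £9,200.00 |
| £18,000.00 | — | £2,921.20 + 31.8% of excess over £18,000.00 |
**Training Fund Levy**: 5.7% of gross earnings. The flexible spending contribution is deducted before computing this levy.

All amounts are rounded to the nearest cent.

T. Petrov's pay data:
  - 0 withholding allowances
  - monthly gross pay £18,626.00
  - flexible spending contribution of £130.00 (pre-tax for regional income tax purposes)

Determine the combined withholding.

£4,133.20

Regional Income Tax: taxable = £18,626.00 − £130.00 = £18,496.00
  £2,921.20 + 31.8% × (£18,496.00 − £18,000.00) = £2,921.20 + 31.8% × £496.00 = £3,078.93
Training Fund Levy: 5.7% × £18,496.00 = £1,054.27
Total: £3,078.93 + £1,054.27 = £4,133.20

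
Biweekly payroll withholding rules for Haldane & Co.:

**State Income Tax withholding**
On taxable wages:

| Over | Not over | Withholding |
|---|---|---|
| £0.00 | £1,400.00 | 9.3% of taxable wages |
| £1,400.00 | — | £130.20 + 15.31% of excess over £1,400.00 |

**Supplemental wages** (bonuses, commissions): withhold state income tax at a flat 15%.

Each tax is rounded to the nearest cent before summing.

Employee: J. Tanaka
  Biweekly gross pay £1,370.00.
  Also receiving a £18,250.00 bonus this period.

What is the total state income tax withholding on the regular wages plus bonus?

£2,864.91

State Income Tax: taxable = £1,370.00
  9.3% × £1,370.00 = £127.41
Supplemental (15% flat on bonus): 15% × £18,250.00 = £2,737.50
Total state income tax: £127.41 + £2,737.50 = £2,864.91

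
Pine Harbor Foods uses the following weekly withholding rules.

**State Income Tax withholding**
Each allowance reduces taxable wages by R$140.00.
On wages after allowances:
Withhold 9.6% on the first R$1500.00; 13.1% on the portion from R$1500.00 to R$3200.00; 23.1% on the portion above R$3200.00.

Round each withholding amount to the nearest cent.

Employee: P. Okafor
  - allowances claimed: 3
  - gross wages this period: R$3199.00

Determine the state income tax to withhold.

R$311.55

State Income Tax: taxable = R$3199.00 − 3×R$140.00 = R$2779.00
  R$144.00 + 13.1% × (R$2779.00 − R$1500.00) = R$144.00 + 13.1% × R$1279.00 = R$311.55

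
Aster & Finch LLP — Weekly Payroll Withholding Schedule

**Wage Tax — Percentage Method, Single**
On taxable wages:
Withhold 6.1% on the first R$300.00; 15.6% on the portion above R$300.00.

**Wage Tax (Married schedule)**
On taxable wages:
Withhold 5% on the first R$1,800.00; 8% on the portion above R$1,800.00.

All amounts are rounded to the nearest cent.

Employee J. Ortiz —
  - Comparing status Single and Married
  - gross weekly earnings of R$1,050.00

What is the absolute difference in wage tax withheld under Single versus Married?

Wage Tax (Single): taxable = R$1,050.00
  R$18.30 + 15.6% × (R$1,050.00 − R$300.00) = R$18.30 + 15.6% × R$750.00 = R$135.30
Wage Tax (Married): taxable = R$1,050.00
  5% × R$1,050.00 = R$52.50
Difference: |R$135.30 − R$52.50| = R$82.80 (higher under Single)

R$82.80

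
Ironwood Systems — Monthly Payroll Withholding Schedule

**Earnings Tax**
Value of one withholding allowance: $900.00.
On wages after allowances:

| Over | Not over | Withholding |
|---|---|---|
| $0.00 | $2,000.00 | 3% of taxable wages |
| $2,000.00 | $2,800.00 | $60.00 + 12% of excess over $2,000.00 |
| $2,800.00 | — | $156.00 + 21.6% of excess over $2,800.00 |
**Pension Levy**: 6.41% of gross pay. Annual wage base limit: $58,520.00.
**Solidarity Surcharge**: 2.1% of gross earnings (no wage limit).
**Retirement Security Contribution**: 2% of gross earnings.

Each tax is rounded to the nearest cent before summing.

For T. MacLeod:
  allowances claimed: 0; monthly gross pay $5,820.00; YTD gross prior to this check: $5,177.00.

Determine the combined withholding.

Earnings Tax: taxable = $5,820.00
  $156.00 + 21.6% × ($5,820.00 − $2,800.00) = $156.00 + 21.6% × $3,020.00 = $808.32
Pension Levy: 6.41% × $5,820.00 = $373.06
Solidarity Surcharge: 2.1% × $5,820.00 = $122.22
Retirement Security Contribution: 2% × $5,820.00 = $116.40
Total: $808.32 + $373.06 + $122.22 + $116.40 = $1,420.00

$1,420.00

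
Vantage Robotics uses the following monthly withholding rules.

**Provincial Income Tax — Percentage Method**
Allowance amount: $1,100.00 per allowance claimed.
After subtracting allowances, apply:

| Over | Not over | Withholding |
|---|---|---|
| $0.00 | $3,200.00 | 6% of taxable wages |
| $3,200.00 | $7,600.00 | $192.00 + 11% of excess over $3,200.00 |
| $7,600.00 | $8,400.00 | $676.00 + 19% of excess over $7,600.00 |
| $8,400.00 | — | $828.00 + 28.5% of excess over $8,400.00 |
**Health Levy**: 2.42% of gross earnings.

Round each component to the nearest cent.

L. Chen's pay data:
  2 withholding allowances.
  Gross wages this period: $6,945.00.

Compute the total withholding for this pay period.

$530.02

Provincial Income Tax: taxable = $6,945.00 − 2×$1,100.00 = $4,745.00
  $192.00 + 11% × ($4,745.00 − $3,200.00) = $192.00 + 11% × $1,545.00 = $361.95
Health Levy: 2.42% × $6,945.00 = $168.07
Total: $361.95 + $168.07 = $530.02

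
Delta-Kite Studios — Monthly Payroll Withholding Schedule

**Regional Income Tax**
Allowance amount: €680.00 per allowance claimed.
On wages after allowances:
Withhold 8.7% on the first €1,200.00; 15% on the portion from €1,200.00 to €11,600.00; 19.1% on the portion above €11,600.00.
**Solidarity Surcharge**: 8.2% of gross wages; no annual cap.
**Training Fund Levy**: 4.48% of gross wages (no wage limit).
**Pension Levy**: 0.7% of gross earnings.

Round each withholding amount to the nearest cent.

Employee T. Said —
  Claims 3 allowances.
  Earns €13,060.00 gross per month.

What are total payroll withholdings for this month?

€3,324.83

Regional Income Tax: taxable = €13,060.00 − 3×€680.00 = €11,020.00
  €104.40 + 15% × (€11,020.00 − €1,200.00) = €104.40 + 15% × €9,820.00 = €1,577.40
Solidarity Surcharge: 8.2% × €13,060.00 = €1,070.92
Training Fund Levy: 4.48% × €13,060.00 = €585.09
Pension Levy: 0.7% × €13,060.00 = €91.42
Total: €1,577.40 + €1,070.92 + €585.09 + €91.42 = €3,324.83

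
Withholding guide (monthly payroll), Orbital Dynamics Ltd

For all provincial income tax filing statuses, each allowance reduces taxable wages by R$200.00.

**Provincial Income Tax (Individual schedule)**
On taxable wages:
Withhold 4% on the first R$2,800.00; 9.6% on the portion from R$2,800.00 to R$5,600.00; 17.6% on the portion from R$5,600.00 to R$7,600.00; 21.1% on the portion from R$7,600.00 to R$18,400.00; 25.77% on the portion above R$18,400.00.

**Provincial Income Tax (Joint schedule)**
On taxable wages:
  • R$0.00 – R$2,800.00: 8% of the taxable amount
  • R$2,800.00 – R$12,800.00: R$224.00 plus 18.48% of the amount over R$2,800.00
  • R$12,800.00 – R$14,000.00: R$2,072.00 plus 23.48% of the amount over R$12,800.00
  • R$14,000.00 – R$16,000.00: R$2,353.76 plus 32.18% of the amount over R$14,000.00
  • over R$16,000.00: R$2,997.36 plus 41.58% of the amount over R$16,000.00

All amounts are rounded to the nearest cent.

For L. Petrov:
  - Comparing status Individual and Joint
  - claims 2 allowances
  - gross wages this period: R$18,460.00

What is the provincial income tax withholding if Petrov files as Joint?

Provincial Income Tax (Joint): taxable = R$18,460.00 − 2×R$200.00 = R$18,060.00
  R$2,997.36 + 41.58% × (R$18,060.00 − R$16,000.00) = R$2,997.36 + 41.58% × R$2,060.00 = R$3,853.91

R$3,853.91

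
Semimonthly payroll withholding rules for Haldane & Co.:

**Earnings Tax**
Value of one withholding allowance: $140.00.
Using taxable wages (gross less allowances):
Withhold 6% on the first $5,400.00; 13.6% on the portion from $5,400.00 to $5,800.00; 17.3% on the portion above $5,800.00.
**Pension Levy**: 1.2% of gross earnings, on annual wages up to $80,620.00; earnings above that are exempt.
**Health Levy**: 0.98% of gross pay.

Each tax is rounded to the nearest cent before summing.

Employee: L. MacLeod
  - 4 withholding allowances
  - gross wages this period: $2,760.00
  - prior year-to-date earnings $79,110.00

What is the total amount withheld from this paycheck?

$177.17

Earnings Tax: taxable = $2,760.00 − 4×$140.00 = $2,200.00
  6% × $2,200.00 = $132.00
Pension Levy: cap $80,620.00 − YTD $79,110.00 = $1,510.00 subject; 1.2% × $1,510.00 = $18.12
Health Levy: 0.98% × $2,760.00 = $27.05
Total: $132.00 + $18.12 + $27.05 = $177.17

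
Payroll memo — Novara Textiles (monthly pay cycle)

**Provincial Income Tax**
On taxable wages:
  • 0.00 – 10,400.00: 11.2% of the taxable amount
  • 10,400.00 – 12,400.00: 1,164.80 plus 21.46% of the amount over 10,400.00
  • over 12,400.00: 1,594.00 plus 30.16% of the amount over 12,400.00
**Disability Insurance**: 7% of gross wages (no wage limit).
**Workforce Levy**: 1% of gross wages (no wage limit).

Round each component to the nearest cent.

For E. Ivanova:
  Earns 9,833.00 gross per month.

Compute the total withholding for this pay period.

1,887.94

Provincial Income Tax: taxable = 9,833.00
  11.2% × 9,833.00 = 1,101.30
Disability Insurance: 7% × 9,833.00 = 688.31
Workforce Levy: 1% × 9,833.00 = 98.33
Total: 1,101.30 + 688.31 + 98.33 = 1,887.94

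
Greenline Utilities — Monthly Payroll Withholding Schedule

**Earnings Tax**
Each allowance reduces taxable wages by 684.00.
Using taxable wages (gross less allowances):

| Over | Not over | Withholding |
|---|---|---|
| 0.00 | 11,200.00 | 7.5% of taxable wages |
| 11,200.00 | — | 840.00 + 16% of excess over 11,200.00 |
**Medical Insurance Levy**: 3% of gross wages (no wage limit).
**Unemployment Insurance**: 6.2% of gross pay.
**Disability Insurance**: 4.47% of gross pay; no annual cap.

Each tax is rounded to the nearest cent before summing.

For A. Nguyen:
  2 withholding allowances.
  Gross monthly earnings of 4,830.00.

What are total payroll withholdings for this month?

Earnings Tax: taxable = 4,830.00 − 2×684.00 = 3,462.00
  7.5% × 3,462.00 = 259.65
Medical Insurance Levy: 3% × 4,830.00 = 144.90
Unemployment Insurance: 6.2% × 4,830.00 = 299.46
Disability Insurance: 4.47% × 4,830.00 = 215.90
Total: 259.65 + 144.90 + 299.46 + 215.90 = 919.91

919.91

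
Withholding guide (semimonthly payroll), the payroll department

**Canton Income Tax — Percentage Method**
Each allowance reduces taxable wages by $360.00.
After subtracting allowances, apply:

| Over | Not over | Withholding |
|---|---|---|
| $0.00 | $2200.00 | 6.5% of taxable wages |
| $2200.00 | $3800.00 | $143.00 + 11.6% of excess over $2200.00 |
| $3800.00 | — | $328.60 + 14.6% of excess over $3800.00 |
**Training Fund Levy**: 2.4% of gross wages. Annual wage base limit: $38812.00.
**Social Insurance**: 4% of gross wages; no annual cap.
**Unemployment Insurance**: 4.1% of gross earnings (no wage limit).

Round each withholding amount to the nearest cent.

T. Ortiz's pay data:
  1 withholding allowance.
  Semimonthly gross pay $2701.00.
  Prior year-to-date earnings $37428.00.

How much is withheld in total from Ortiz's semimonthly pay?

Canton Income Tax: taxable = $2701.00 − 1×$360.00 = $2341.00
  $143.00 + 11.6% × ($2341.00 − $2200.00) = $143.00 + 11.6% × $141.00 = $159.36
Training Fund Levy: cap $38812.00 − YTD $37428.00 = $1384.00 subject; 2.4% × $1384.00 = $33.22
Social Insurance: 4% × $2701.00 = $108.04
Unemployment Insurance: 4.1% × $2701.00 = $110.74
Total: $159.36 + $33.22 + $108.04 + $110.74 = $411.36

$411.36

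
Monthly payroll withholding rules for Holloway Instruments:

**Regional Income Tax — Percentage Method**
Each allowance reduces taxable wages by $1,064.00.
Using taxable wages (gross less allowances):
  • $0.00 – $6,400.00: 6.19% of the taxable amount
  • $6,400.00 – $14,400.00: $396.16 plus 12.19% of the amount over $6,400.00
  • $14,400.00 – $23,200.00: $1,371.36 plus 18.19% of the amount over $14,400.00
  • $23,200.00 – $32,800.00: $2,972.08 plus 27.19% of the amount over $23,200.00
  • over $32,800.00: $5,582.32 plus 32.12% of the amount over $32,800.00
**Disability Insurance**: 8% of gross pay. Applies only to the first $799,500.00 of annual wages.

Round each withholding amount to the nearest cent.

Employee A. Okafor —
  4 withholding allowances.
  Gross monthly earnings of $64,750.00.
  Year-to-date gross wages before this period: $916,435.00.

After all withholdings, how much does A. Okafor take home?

Regional Income Tax: taxable = $64,750.00 − 4×$1,064.00 = $60,494.00
  $5,582.32 + 32.12% × ($60,494.00 − $32,800.00) = $5,582.32 + 32.12% × $27,694.00 = $14,477.63
Disability Insurance: YTD $916,435.00 ≥ cap $799,500.00 → $0.00
Total withheld: $14,477.63 + $0.00 = $14,477.63
Net pay: $64,750.00 − $14,477.63 = $50,272.37

$50,272.37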